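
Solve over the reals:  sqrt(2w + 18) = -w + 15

Square both sides: 2w + 18 = (-w + 15)^2.
Expand and rearrange: w^2 - 32w + 207 = 0.
Solving gives w = 23 or w = 9.
Check each candidate in the original equation:
  w = 23: sqrt(64) = 8, while -w + 15 = -8 — extraneous.
  w = 9: sqrt(36) = 6, while -w + 15 = 6 — valid.

w = 9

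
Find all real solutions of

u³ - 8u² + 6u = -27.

Rearrange: u³ - 8u² + 6u + 27 = 0.
Possible rational roots are divisors of 27. Testing u = 3 gives 0, so (u - 3) is a factor.
Divide: u³ - 8u² + 6u + 27 = (u - 3)(u² - 5u - 9).
Apply the quadratic formula to u² - 5u - 9 = 0: u = (5 ± √61)/2, i.e. u ≈ 6.4051 or u ≈ -1.4051.

u = -1.4051 or u = 3 or u = 6.4051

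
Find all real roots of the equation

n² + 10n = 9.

Rearrange to standard form: n² + 10n - 9 = 0.
Discriminant: (10)² − 4·1·(-9) = 136.
Quadratic formula: n = (-10 ± √136) / 2.
So n = -5 + √(34) ≈ 0.831 or n = -√(34) - 5 ≈ -10.831.

n = -10.831 or n = 0.831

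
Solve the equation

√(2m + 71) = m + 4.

Square both sides: 2m + 71 = (m + 4)².
Expand and rearrange: m² + 6m - 55 = 0.
Solving gives m = 5 or m = -11.
Check each candidate in the original equation:
  m = 5: √(81) = 9, while m + 4 = 9 — valid.
  m = -11: √(49) = 7, while m + 4 = -7 — extraneous.

m = 5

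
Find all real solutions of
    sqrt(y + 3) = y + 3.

Square both sides: y + 3 = (y + 3)^2.
Expand and rearrange: y^2 + 5y + 6 = 0.
Solving gives y = -2 or y = -3.
Check each candidate in the original equation:
  y = -2: sqrt(1) = 1, while y + 3 = 1 — valid.
  y = -3: sqrt(0) = 0, while y + 3 = 0 — valid.

y = -3 or y = -2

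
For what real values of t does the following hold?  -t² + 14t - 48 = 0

t = 6 or t = 8

Factor: -1(t - 8)(t - 6) = 0.
So t = 8 or t = 6.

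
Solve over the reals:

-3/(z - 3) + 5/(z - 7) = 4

z = 2.4105 or z = 8.0895

Multiply both sides by (z - 3)(z - 7):
-3(z - 7) + 5(z - 3) = 4(z - 3)(z - 7).
Expand and collect terms: 4z^2 - 42z + 78 = 0.
By the quadratic formula, z = (42 +/- sqrt(516)) / 8, so z ~= 8.0895 or z ~= 2.4105.
Neither value makes a denominator zero (z != 3, z != 7), so both are valid.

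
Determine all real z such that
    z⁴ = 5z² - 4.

z = -2 or z = -1 or z = 1 or z = 2

Let u = z². The equation becomes u² - 5u + 4 = 0.
Factor: (u - 1)(u - 4) = 0, so u = 1 or u = 4.
z² = 1 gives z = ±1.
z² = 4 gives z = ±2.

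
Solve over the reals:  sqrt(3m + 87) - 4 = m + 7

m = -2

Isolate the radical: sqrt(3m + 87) = m + 11.
Square both sides: 3m + 87 = (m + 11)^2.
Expand and rearrange: m^2 + 19m + 34 = 0.
Solving gives m = -2 or m = -17.
Check each candidate in the original equation:
  m = -2: sqrt(81) = 9, while m + 11 = 9 — valid.
  m = -17: sqrt(36) = 6, while m + 11 = -6 — extraneous.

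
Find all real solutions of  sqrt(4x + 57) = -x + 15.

Square both sides: 4x + 57 = (-x + 15)^2.
Expand and rearrange: x^2 - 34x + 168 = 0.
Solving gives x = 28 or x = 6.
Check each candidate in the original equation:
  x = 28: sqrt(169) = 13, while -x + 15 = -13 — extraneous.
  x = 6: sqrt(81) = 9, while -x + 15 = 9 — valid.

x = 6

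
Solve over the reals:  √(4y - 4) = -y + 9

y = 5

Square both sides: 4y - 4 = (-y + 9)².
Expand and rearrange: y² - 22y + 85 = 0.
Solving gives y = 17 or y = 5.
Check each candidate in the original equation:
  y = 17: √(64) = 8, while -y + 9 = -8 — extraneous.
  y = 5: √(16) = 4, while -y + 9 = 4 — valid.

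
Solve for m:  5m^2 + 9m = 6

Rearrange to standard form: 5m^2 + 9m - 6 = 0.
Discriminant: (9)^2 - 4*5*(-6) = 201.
Quadratic formula: m = (-9 +/- sqrt(201)) / 10.
So m = -9/10 + sqrt(201)/10 ~= 0.5177 or m = -sqrt(201)/10 - 9/10 ~= -2.3177.

m = -2.3177 or m = 0.5177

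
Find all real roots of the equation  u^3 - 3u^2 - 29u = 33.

u = -3 or u = -1.4721 or u = 7.4721

Rearrange: u^3 - 3u^2 - 29u - 33 = 0.
Possible rational roots are divisors of -33. Testing u = -3 gives 0, so (u + 3) is a factor.
Divide: u^3 - 3u^2 - 29u - 33 = (u + 3)(u^2 - 6u - 11).
Apply the quadratic formula to u^2 - 6u - 11 = 0: u = (6 +/- sqrt(80))/2, i.e. u ~= 7.4721 or u ~= -1.4721.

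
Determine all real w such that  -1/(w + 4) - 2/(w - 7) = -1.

w = -3.1644 or w = 9.1644

Multiply both sides by (w + 4)(w - 7):
-(w - 7) - 2(w + 4) = -(w + 4)(w - 7).
Expand and collect terms: -w² + 6w + 29 = 0.
By the quadratic formula, w = (-6 ± √152) / -2, so w ≈ -3.1644 or w ≈ 9.1644.
Neither value makes a denominator zero (w ≠ -4, w ≠ 7), so both are valid.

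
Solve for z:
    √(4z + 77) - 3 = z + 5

z = 1

Isolate the radical: √(4z + 77) = z + 8.
Square both sides: 4z + 77 = (z + 8)².
Expand and rearrange: z² + 12z - 13 = 0.
Solving gives z = 1 or z = -13.
Check each candidate in the original equation:
  z = 1: √(81) = 9, while z + 8 = 9 — valid.
  z = -13: √(25) = 5, while z + 8 = -5 — extraneous.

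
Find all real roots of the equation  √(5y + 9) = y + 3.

y = -1 or y = 0

Square both sides: 5y + 9 = (y + 3)².
Expand and rearrange: y² + y = 0.
Solving gives y = 0 or y = -1.
Check each candidate in the original equation:
  y = 0: √(9) = 3, while y + 3 = 3 — valid.
  y = -1: √(4) = 2, while y + 3 = 2 — valid.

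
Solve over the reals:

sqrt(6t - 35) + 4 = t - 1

t = 6 or t = 10

Isolate the radical: sqrt(6t - 35) = t - 5.
Square both sides: 6t - 35 = (t - 5)^2.
Expand and rearrange: t^2 - 16t + 60 = 0.
Solving gives t = 10 or t = 6.
Check each candidate in the original equation:
  t = 10: sqrt(25) = 5, while t - 5 = 5 — valid.
  t = 6: sqrt(1) = 1, while t - 5 = 1 — valid.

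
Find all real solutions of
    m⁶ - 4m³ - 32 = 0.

Let u = m³. The equation becomes u² - 4u - 32 = 0.
Factor: (u + 4)(u - 8) = 0, so u = -4 or u = 8.
m³ = -4 gives m = -∛(4) ≈ -1.5874.
m³ = 8 gives m = 2.

m = -1.5874 or m = 2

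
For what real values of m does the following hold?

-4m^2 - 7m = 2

Rearrange to standard form: -4m^2 - 7m - 2 = 0.
Discriminant: (-7)^2 - 4*(-4)*(-2) = 17.
Quadratic formula: m = (7 +/- sqrt(17)) / (-8).
So m = -7/8 - sqrt(17)/8 ~= -1.3904 or m = -7/8 + sqrt(17)/8 ~= -0.3596.

m = -1.3904 or m = -0.3596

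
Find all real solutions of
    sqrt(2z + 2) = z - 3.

Square both sides: 2z + 2 = (z - 3)^2.
Expand and rearrange: z^2 - 8z + 7 = 0.
Solving gives z = 7 or z = 1.
Check each candidate in the original equation:
  z = 7: sqrt(16) = 4, while z - 3 = 4 — valid.
  z = 1: sqrt(4) = 2, while z - 3 = -2 — extraneous.

z = 7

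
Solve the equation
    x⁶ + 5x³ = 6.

x = -1.8171 or x = 1

Let u = x³. The equation becomes u² + 5u - 6 = 0.
Factor: (u - 1)(u + 6) = 0, so u = 1 or u = -6.
x³ = 1 gives x = 1.
x³ = -6 gives x = -∛(6) ≈ -1.8171.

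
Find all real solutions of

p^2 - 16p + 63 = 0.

Factor: (p - 7)(p - 9) = 0.
So p = 7 or p = 9.

p = 7 or p = 9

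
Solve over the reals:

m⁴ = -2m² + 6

Let u = m². The equation becomes u² + 2u - 6 = 0.
By the quadratic formula, u = -1 + √(7) or u = -√(7) - 1.
m² = -1 + √(7) gives m = ±√(-1 + √(7)) ≈ ±1.2829.
m² = -√(7) - 1 < 0 has no real solution.

m = -1.2829 or m = 1.2829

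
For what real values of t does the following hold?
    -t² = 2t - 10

t = -4.3166 or t = 2.3166

Rearrange to standard form: -t² - 2t + 10 = 0.
Discriminant: (-2)² − 4·(-1)·10 = 44.
Quadratic formula: t = (2 ± √44) / (-2).
So t = -√(11) - 1 ≈ -4.3166 or t = -1 + √(11) ≈ 2.3166.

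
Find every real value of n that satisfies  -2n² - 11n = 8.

n = -4.6375 or n = -0.8625

Rearrange to standard form: -2n² - 11n - 8 = 0.
Discriminant: (-11)² − 4·(-2)·(-8) = 57.
Quadratic formula: n = (11 ± √57) / (-4).
So n = -11/4 - √(57)/4 ≈ -4.6375 or n = -11/4 + √(57)/4 ≈ -0.8625.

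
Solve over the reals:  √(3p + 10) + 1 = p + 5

p = -3 or p = -2

Isolate the radical: √(3p + 10) = p + 4.
Square both sides: 3p + 10 = (p + 4)².
Expand and rearrange: p² + 5p + 6 = 0.
Solving gives p = -2 or p = -3.
Check each candidate in the original equation:
  p = -2: √(4) = 2, while p + 4 = 2 — valid.
  p = -3: √(1) = 1, while p + 4 = 1 — valid.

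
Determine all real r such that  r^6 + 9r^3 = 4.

Let u = r^3. The equation becomes u^2 + 9u - 4 = 0.
By the quadratic formula, u = -9/2 + sqrt(97)/2 or u = -sqrt(97)/2 - 9/2.
r^3 = -9/2 + sqrt(97)/2 gives r = (-9/2 + sqrt(97)/2)^(1/3) ~= 0.7515.
r^3 = -sqrt(97)/2 - 9/2 gives r = -(9/2 + sqrt(97)/2)^(1/3) ~= -2.1123.

r = -2.1123 or r = 0.7515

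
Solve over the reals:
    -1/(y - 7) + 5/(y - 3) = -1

y = -1.4721 or y = 7.4721

Multiply both sides by (y - 7)(y - 3):
-(y - 3) + 5(y - 7) = -(y - 7)(y - 3).
Expand and collect terms: -y² + 6y + 11 = 0.
By the quadratic formula, y = (-6 ± √80) / -2, so y ≈ -1.4721 or y ≈ 7.4721.
Neither value makes a denominator zero (y ≠ 7, y ≠ 3), so both are valid.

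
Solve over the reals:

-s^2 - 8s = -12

s = -9.2915 or s = 1.2915

Rearrange to standard form: -s^2 - 8s + 12 = 0.
Discriminant: (-8)^2 - 4*(-1)*12 = 112.
Quadratic formula: s = (8 +/- sqrt(112)) / (-2).
So s = -2*sqrt(7) - 4 ~= -9.2915 or s = -4 + 2*sqrt(7) ~= 1.2915.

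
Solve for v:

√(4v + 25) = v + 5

v = 0

Square both sides: 4v + 25 = (v + 5)².
Expand and rearrange: v² + 6v = 0.
Solving gives v = 0 or v = -6.
Check each candidate in the original equation:
  v = 0: √(25) = 5, while v + 5 = 5 — valid.
  v = -6: √(1) = 1, while v + 5 = -1 — extraneous.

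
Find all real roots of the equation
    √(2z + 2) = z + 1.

z = -1 or z = 1

Square both sides: 2z + 2 = (z + 1)².
Expand and rearrange: z² - 1 = 0.
Solving gives z = 1 or z = -1.
Check each candidate in the original equation:
  z = 1: √(4) = 2, while z + 1 = 2 — valid.
  z = -1: √(0) = 0, while z + 1 = 0 — valid.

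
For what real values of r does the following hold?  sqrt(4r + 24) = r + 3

r = 3

Square both sides: 4r + 24 = (r + 3)^2.
Expand and rearrange: r^2 + 2r - 15 = 0.
Solving gives r = 3 or r = -5.
Check each candidate in the original equation:
  r = 3: sqrt(36) = 6, while r + 3 = 6 — valid.
  r = -5: sqrt(4) = 2, while r + 3 = -2 — extraneous.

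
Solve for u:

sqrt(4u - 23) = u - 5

Square both sides: 4u - 23 = (u - 5)^2.
Expand and rearrange: u^2 - 14u + 48 = 0.
Solving gives u = 8 or u = 6.
Check each candidate in the original equation:
  u = 8: sqrt(9) = 3, while u - 5 = 3 — valid.
  u = 6: sqrt(1) = 1, while u - 5 = 1 — valid.

u = 6 or u = 8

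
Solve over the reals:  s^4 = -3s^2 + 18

Let u = s^2. The equation becomes u^2 + 3u - 18 = 0.
Factor: (u + 6)(u - 3) = 0, so u = -6 or u = 3.
s^2 = -6 < 0 has no real solution.
s^2 = 3 gives s = +/-sqrt(3) ~= +/-1.7321.

s = -1.7321 or s = 1.7321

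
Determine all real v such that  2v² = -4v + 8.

Rearrange to standard form: 2v² + 4v - 8 = 0.
Discriminant: (4)² − 4·2·(-8) = 80.
Quadratic formula: v = (-4 ± √80) / 4.
So v = -1 + √(5) ≈ 1.2361 or v = -√(5) - 1 ≈ -3.2361.

v = -3.2361 or v = 1.2361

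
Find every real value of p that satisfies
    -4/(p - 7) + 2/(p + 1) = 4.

Multiply both sides by (p - 7)(p + 1):
-4(p + 1) + 2(p - 7) = 4(p - 7)(p + 1).
Expand and collect terms: 4p^2 - 22p - 10 = 0.
By the quadratic formula, p = (22 +/- sqrt(644)) / 8, so p ~= 5.9221 or p ~= -0.4221.
Neither value makes a denominator zero (p != 7, p != -1), so both are valid.

p = -0.4221 or p = 5.9221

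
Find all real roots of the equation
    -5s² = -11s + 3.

Rearrange to standard form: -5s² + 11s - 3 = 0.
Discriminant: (11)² − 4·(-5)·(-3) = 61.
Quadratic formula: s = (-11 ± √61) / (-10).
So s = 11/10 - √(61)/10 ≈ 0.319 or s = √(61)/10 + 11/10 ≈ 1.881.

s = 0.319 or s = 1.881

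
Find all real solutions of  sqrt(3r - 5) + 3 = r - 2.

r = 10

Isolate the radical: sqrt(3r - 5) = r - 5.
Square both sides: 3r - 5 = (r - 5)^2.
Expand and rearrange: r^2 - 13r + 30 = 0.
Solving gives r = 10 or r = 3.
Check each candidate in the original equation:
  r = 10: sqrt(25) = 5, while r - 5 = 5 — valid.
  r = 3: sqrt(4) = 2, while r - 5 = -2 — extraneous.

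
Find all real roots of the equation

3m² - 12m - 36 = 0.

m = -2 or m = 6

Factor: 3(m - 6)(m + 2) = 0.
So m = 6 or m = -2.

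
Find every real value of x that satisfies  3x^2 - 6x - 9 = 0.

Factor: 3(x - 3)(x + 1) = 0.
So x = 3 or x = -1.

x = -1 or x = 3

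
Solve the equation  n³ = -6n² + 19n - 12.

Rearrange: n³ + 6n² - 19n + 12 = 0.
Possible rational roots are divisors of 12. Testing n = 1 gives 0, so (n - 1) is a factor.
Divide: n³ + 6n² - 19n + 12 = (n - 1)(n² + 7n - 12).
Apply the quadratic formula to n² + 7n - 12 = 0: n = (-7 ± √97)/2, i.e. n ≈ 1.4244 or n ≈ -8.4244.

n = -8.4244 or n = 1 or n = 1.4244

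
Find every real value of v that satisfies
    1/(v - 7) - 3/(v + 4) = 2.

Multiply both sides by (v - 7)(v + 4):
(v + 4) - 3(v - 7) = 2(v - 7)(v + 4).
Expand and collect terms: 2v^2 - 4v - 81 = 0.
By the quadratic formula, v = (4 +/- sqrt(664)) / 4, so v ~= 7.442 or v ~= -5.442.
Neither value makes a denominator zero (v != 7, v != -4), so both are valid.

v = -5.442 or v = 7.442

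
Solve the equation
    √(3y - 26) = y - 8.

Square both sides: 3y - 26 = (y - 8)².
Expand and rearrange: y² - 19y + 90 = 0.
Solving gives y = 10 or y = 9.
Check each candidate in the original equation:
  y = 10: √(4) = 2, while y - 8 = 2 — valid.
  y = 9: √(1) = 1, while y - 8 = 1 — valid.

y = 9 or y = 10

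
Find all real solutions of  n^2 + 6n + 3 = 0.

n = -5.4495 or n = -0.5505

Discriminant: (6)^2 - 4*1*3 = 24.
Quadratic formula: n = (-6 +/- sqrt(24)) / 2.
So n = -3 + sqrt(6) ~= -0.5505 or n = -3 - sqrt(6) ~= -5.4495.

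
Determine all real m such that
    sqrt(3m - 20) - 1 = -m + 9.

Isolate the radical: sqrt(3m - 20) = -m + 10.
Square both sides: 3m - 20 = (-m + 10)^2.
Expand and rearrange: m^2 - 23m + 120 = 0.
Solving gives m = 15 or m = 8.
Check each candidate in the original equation:
  m = 15: sqrt(25) = 5, while -m + 10 = -5 — extraneous.
  m = 8: sqrt(4) = 2, while -m + 10 = 2 — valid.

m = 8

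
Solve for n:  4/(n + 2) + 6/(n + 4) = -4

Multiply both sides by (n + 2)(n + 4):
4(n + 4) + 6(n + 2) = -4(n + 2)(n + 4).
Expand and collect terms: -4n^2 - 34n - 60 = 0.
Factor or apply the quadratic formula: n = -6 or n = -2.5.
Neither value makes a denominator zero (n != -2, n != -4), so both are valid.

n = -6 or n = -2.5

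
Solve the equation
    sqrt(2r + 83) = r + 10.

r = -1

Square both sides: 2r + 83 = (r + 10)^2.
Expand and rearrange: r^2 + 18r + 17 = 0.
Solving gives r = -1 or r = -17.
Check each candidate in the original equation:
  r = -1: sqrt(81) = 9, while r + 10 = 9 — valid.
  r = -17: sqrt(49) = 7, while r + 10 = -7 — extraneous.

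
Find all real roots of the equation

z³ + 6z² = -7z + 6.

z = -3.5616 or z = -3 or z = 0.5616

Rearrange: z³ + 6z² + 7z - 6 = 0.
Possible rational roots are divisors of -6. Testing z = -3 gives 0, so (z + 3) is a factor.
Divide: z³ + 6z² + 7z - 6 = (z + 3)(z² + 3z - 2).
Apply the quadratic formula to z² + 3z - 2 = 0: z = (-3 ± √17)/2, i.e. z ≈ 0.5616 or z ≈ -3.5616.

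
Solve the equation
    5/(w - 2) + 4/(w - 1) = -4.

Multiply both sides by (w - 2)(w - 1):
5(w - 1) + 4(w - 2) = -4(w - 2)(w - 1).
Expand and collect terms: -4w² + 3w + 5 = 0.
By the quadratic formula, w = (-3 ± √89) / -8, so w ≈ -0.8042 or w ≈ 1.5542.
Neither value makes a denominator zero (w ≠ 2, w ≠ 1), so both are valid.

w = -0.8042 or w = 1.5542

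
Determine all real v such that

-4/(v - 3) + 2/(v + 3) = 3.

Multiply both sides by (v - 3)(v + 3):
-4(v + 3) + 2(v - 3) = 3(v - 3)(v + 3).
Expand and collect terms: 3v² + 2v - 9 = 0.
By the quadratic formula, v = (-2 ± √112) / 6, so v ≈ 1.4305 or v ≈ -2.0972.
Neither value makes a denominator zero (v ≠ 3, v ≠ -3), so both are valid.

v = -2.0972 or v = 1.4305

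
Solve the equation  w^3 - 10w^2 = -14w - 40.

w = -1.3589 or w = 4 or w = 7.3589

Rearrange: w^3 - 10w^2 + 14w + 40 = 0.
Possible rational roots are divisors of 40. Testing w = 4 gives 0, so (w - 4) is a factor.
Divide: w^3 - 10w^2 + 14w + 40 = (w - 4)(w^2 - 6w - 10).
Apply the quadratic formula to w^2 - 6w - 10 = 0: w = (6 +/- sqrt(76))/2, i.e. w ~= 7.3589 or w ~= -1.3589.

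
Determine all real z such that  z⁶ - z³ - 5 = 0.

Let u = z³. The equation becomes u² - u - 5 = 0.
By the quadratic formula, u = 1/2 + √(21)/2 or u = 1/2 - √(21)/2.
z³ = 1/2 + √(21)/2 gives z = ∛(1/2 + √(21)/2) ≈ 1.408.
z³ = 1/2 - √(21)/2 gives z = -∛(-1/2 + √(21)/2) ≈ -1.2145.

z = -1.2145 or z = 1.408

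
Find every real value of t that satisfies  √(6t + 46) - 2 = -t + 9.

Isolate the radical: √(6t + 46) = -t + 11.
Square both sides: 6t + 46 = (-t + 11)².
Expand and rearrange: t² - 28t + 75 = 0.
Solving gives t = 25 or t = 3.
Check each candidate in the original equation:
  t = 25: √(196) = 14, while -t + 11 = -14 — extraneous.
  t = 3: √(64) = 8, while -t + 11 = 8 — valid.

t = 3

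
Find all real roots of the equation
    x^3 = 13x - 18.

Rearrange: x^3 - 13x + 18 = 0.
Possible rational roots are divisors of 18. Testing x = 2 gives 0, so (x - 2) is a factor.
Divide: x^3 - 13x + 18 = (x - 2)(x^2 + 2x - 9).
Apply the quadratic formula to x^2 + 2x - 9 = 0: x = (-2 +/- sqrt(40))/2, i.e. x ~= 2.1623 or x ~= -4.1623.

x = -4.1623 or x = 2 or x = 2.1623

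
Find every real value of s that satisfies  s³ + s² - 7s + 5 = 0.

s = -3.4495 or s = 1 or s = 1.4495

Possible rational roots are divisors of 5. Testing s = 1 gives 0, so (s - 1) is a factor.
Divide: s³ + s² - 7s + 5 = (s - 1)(s² + 2s - 5).
Apply the quadratic formula to s² + 2s - 5 = 0: s = (-2 ± √24)/2, i.e. s ≈ 1.4495 or s ≈ -3.4495.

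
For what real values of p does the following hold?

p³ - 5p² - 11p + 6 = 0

p = -2 or p = 0.4586 or p = 6.5414

Possible rational roots are divisors of 6. Testing p = -2 gives 0, so (p + 2) is a factor.
Divide: p³ - 5p² - 11p + 6 = (p + 2)(p² - 7p + 3).
Apply the quadratic formula to p² - 7p + 3 = 0: p = (7 ± √37)/2, i.e. p ≈ 6.5414 or p ≈ 0.4586.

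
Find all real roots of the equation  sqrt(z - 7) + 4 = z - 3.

z = 7 or z = 8

Isolate the radical: sqrt(z - 7) = z - 7.
Square both sides: z - 7 = (z - 7)^2.
Expand and rearrange: z^2 - 15z + 56 = 0.
Solving gives z = 8 or z = 7.
Check each candidate in the original equation:
  z = 8: sqrt(1) = 1, while z - 7 = 1 — valid.
  z = 7: sqrt(0) = 0, while z - 7 = 0 — valid.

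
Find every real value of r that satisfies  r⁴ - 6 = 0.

Let u = r². The equation becomes u² - 6 = 0.
By the quadratic formula, u = √(6) or u = -√(6).
r² = √(6) gives r = ±6^(1/4) ≈ ±1.5651.
r² = -√(6) < 0 has no real solution.

r = -1.5651 or r = 1.5651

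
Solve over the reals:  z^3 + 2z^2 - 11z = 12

Rearrange: z^3 + 2z^2 - 11z - 12 = 0.
Possible rational roots are divisors of -12. Testing z = 3 gives 0, so (z - 3) is a factor.
Divide: z^3 + 2z^2 - 11z - 12 = (z - 3)(z^2 + 5z + 4).
Factor the quadratic: z = -1 or z = -4.

z = -4 or z = -1 or z = 3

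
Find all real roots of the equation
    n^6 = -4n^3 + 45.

Let u = n^3. The equation becomes u^2 + 4u - 45 = 0.
Factor: (u - 5)(u + 9) = 0, so u = 5 or u = -9.
n^3 = 5 gives n = (5)^(1/3) ~= 1.71.
n^3 = -9 gives n = -(9)^(1/3) ~= -2.0801.

n = -2.0801 or n = 1.71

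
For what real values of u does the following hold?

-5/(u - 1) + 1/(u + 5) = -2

Multiply both sides by (u - 1)(u + 5):
-5(u + 5) + (u - 1) = -2(u - 1)(u + 5).
Expand and collect terms: -2u² - 4u + 36 = 0.
By the quadratic formula, u = (4 ± √304) / -4, so u ≈ -5.3589 or u ≈ 3.3589.
Neither value makes a denominator zero (u ≠ 1, u ≠ -5), so both are valid.

u = -5.3589 or u = 3.3589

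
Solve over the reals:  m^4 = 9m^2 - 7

Let u = m^2. The equation becomes u^2 - 9u + 7 = 0.
By the quadratic formula, u = sqrt(53)/2 + 9/2 or u = 9/2 - sqrt(53)/2.
m^2 = sqrt(53)/2 + 9/2 gives m = +/-sqrt(sqrt(53)/2 + 9/2) ~= +/-2.8531.
m^2 = 9/2 - sqrt(53)/2 gives m = +/-sqrt(9/2 - sqrt(53)/2) ~= +/-0.9273.

m = -2.8531 or m = -0.9273 or m = 0.9273 or m = 2.8531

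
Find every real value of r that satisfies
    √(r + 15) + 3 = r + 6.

r = 1

Isolate the radical: √(r + 15) = r + 3.
Square both sides: r + 15 = (r + 3)².
Expand and rearrange: r² + 5r - 6 = 0.
Solving gives r = 1 or r = -6.
Check each candidate in the original equation:
  r = 1: √(16) = 4, while r + 3 = 4 — valid.
  r = -6: √(9) = 3, while r + 3 = -3 — extraneous.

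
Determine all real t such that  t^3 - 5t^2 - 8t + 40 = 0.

t = -2.8284 or t = 2.8284 or t = 5

Possible rational roots are divisors of 40. Testing t = 5 gives 0, so (t - 5) is a factor.
Divide: t^3 - 5t^2 - 8t + 40 = (t - 5)(t^2 - 8).
Apply the quadratic formula to t^2 - 8 = 0: t = (0 +/- sqrt(32))/2, i.e. t ~= 2.8284 or t ~= -2.8284.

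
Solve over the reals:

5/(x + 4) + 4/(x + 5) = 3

x = -4.633 or x = -1.367

Multiply both sides by (x + 4)(x + 5):
5(x + 5) + 4(x + 4) = 3(x + 4)(x + 5).
Expand and collect terms: 3x² + 18x + 19 = 0.
By the quadratic formula, x = (-18 ± √96) / 6, so x ≈ -1.367 or x ≈ -4.633.
Neither value makes a denominator zero (x ≠ -4, x ≠ -5), so both are valid.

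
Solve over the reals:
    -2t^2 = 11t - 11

t = -6.3642 or t = 0.8642

Rearrange to standard form: -2t^2 - 11t + 11 = 0.
Discriminant: (-11)^2 - 4*(-2)*11 = 209.
Quadratic formula: t = (11 +/- sqrt(209)) / (-4).
So t = -sqrt(209)/4 - 11/4 ~= -6.3642 or t = -11/4 + sqrt(209)/4 ~= 0.8642.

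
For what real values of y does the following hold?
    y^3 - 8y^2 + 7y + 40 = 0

Possible rational roots are divisors of 40. Testing y = 5 gives 0, so (y - 5) is a factor.
Divide: y^3 - 8y^2 + 7y + 40 = (y - 5)(y^2 - 3y - 8).
Apply the quadratic formula to y^2 - 3y - 8 = 0: y = (3 +/- sqrt(41))/2, i.e. y ~= 4.7016 or y ~= -1.7016.

y = -1.7016 or y = 4.7016 or y = 5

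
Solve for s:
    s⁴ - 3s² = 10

s = -2.2361 or s = 2.2361

Let u = s². The equation becomes u² - 3u - 10 = 0.
Factor: (u - 5)(u + 2) = 0, so u = 5 or u = -2.
s² = 5 gives s = ±√(5) ≈ ±2.2361.
s² = -2 < 0 has no real solution.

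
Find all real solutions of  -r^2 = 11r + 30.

Bring every term to one side: -r^2 - 11r - 30 = 0.
Factor: -1(r + 6)(r + 5) = 0.
So r = -6 or r = -5.

r = -6 or r = -5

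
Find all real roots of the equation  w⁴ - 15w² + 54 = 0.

w = -3 or w = -2.4495 or w = 2.4495 or w = 3

Let u = w². The equation becomes u² - 15u + 54 = 0.
Factor: (u - 9)(u - 6) = 0, so u = 9 or u = 6.
w² = 9 gives w = ±3.
w² = 6 gives w = ±√(6) ≈ ±2.4495.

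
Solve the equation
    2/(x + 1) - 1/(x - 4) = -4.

Multiply both sides by (x + 1)(x - 4):
2(x - 4) - (x + 1) = -4(x + 1)(x - 4).
Expand and collect terms: -4x^2 + 11x + 25 = 0.
By the quadratic formula, x = (-11 +/- sqrt(521)) / -8, so x ~= -1.4782 or x ~= 4.2282.
Neither value makes a denominator zero (x != -1, x != 4), so both are valid.

x = -1.4782 or x = 4.2282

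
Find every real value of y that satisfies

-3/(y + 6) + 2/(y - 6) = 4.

Multiply both sides by (y + 6)(y - 6):
-3(y - 6) + 2(y + 6) = 4(y + 6)(y - 6).
Expand and collect terms: 4y² + y - 174 = 0.
By the quadratic formula, y = (-1 ± √2785) / 8, so y ≈ 6.4716 or y ≈ -6.7216.
Neither value makes a denominator zero (y ≠ -6, y ≠ 6), so both are valid.

y = -6.7216 or y = 6.4716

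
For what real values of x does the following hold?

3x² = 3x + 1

Rearrange to standard form: 3x² - 3x - 1 = 0.
Discriminant: (-3)² − 4·3·(-1) = 21.
Quadratic formula: x = (3 ± √21) / 6.
So x = 1/2 + √(21)/6 ≈ 1.2638 or x = 1/2 - √(21)/6 ≈ -0.2638.

x = -0.2638 or x = 1.2638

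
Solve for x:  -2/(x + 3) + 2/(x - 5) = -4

Multiply both sides by (x + 3)(x - 5):
-2(x - 5) + 2(x + 3) = -4(x + 3)(x - 5).
Expand and collect terms: -4x^2 + 8x + 44 = 0.
By the quadratic formula, x = (-8 +/- sqrt(768)) / -8, so x ~= -2.4641 or x ~= 4.4641.
Neither value makes a denominator zero (x != -3, x != 5), so both are valid.

x = -2.4641 or x = 4.4641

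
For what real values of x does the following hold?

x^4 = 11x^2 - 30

x = -2.4495 or x = -2.2361 or x = 2.2361 or x = 2.4495

Let u = x^2. The equation becomes u^2 - 11u + 30 = 0.
Factor: (u - 5)(u - 6) = 0, so u = 5 or u = 6.
x^2 = 5 gives x = +/-sqrt(5) ~= +/-2.2361.
x^2 = 6 gives x = +/-sqrt(6) ~= +/-2.4495.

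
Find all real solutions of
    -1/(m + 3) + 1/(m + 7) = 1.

m = -5

Multiply both sides by (m + 3)(m + 7):
-(m + 7) + (m + 3) = (m + 3)(m + 7).
Expand and collect terms: m^2 + 10m + 25 = 0.
This has the repeated root m = -5.
Neither value makes a denominator zero (m != -3, m != -7), so both are valid.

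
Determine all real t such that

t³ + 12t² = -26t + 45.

Rearrange: t³ + 12t² + 26t - 45 = 0.
Possible rational roots are divisors of -45. Testing t = -5 gives 0, so (t + 5) is a factor.
Divide: t³ + 12t² + 26t - 45 = (t + 5)(t² + 7t - 9).
Apply the quadratic formula to t² + 7t - 9 = 0: t = (-7 ± √85)/2, i.e. t ≈ 1.1098 or t ≈ -8.1098.

t = -8.1098 or t = -5 or t = 1.1098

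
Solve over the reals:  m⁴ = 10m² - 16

m = -2.8284 or m = -1.4142 or m = 1.4142 or m = 2.8284

Let u = m². The equation becomes u² - 10u + 16 = 0.
Factor: (u - 2)(u - 8) = 0, so u = 2 or u = 8.
m² = 2 gives m = ±√(2) ≈ ±1.4142.
m² = 8 gives m = ±2·√(2) ≈ ±2.8284.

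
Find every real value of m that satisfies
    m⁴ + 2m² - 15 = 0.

m = -1.7321 or m = 1.7321

Let u = m². The equation becomes u² + 2u - 15 = 0.
Factor: (u - 3)(u + 5) = 0, so u = 3 or u = -5.
m² = 3 gives m = ±√(3) ≈ ±1.7321.
m² = -5 < 0 has no real solution.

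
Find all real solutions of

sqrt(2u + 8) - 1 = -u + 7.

Isolate the radical: sqrt(2u + 8) = -u + 8.
Square both sides: 2u + 8 = (-u + 8)^2.
Expand and rearrange: u^2 - 18u + 56 = 0.
Solving gives u = 14 or u = 4.
Check each candidate in the original equation:
  u = 14: sqrt(36) = 6, while -u + 8 = -6 — extraneous.
  u = 4: sqrt(16) = 4, while -u + 8 = 4 — valid.

u = 4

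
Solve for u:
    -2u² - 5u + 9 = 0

u = -3.7122 or u = 1.2122

Discriminant: (-5)² − 4·(-2)·9 = 97.
Quadratic formula: u = (5 ± √97) / (-4).
So u = -√(97)/4 - 5/4 ≈ -3.7122 or u = -5/4 + √(97)/4 ≈ 1.2122.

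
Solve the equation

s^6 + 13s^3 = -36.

Let u = s^3. The equation becomes u^2 + 13u + 36 = 0.
Factor: (u + 9)(u + 4) = 0, so u = -9 or u = -4.
s^3 = -9 gives s = -(9)^(1/3) ~= -2.0801.
s^3 = -4 gives s = -(4)^(1/3) ~= -1.5874.

s = -2.0801 or s = -1.5874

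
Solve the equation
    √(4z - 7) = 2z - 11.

Square both sides: 4z - 7 = (2z - 11)².
Expand and rearrange: 4z² - 48z + 128 = 0.
Solving gives z = 8 or z = 4.
Check each candidate in the original equation:
  z = 8: √(25) = 5, while 2z - 11 = 5 — valid.
  z = 4: √(9) = 3, while 2z - 11 = -3 — extraneous.

z = 8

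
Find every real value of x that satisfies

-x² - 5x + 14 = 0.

Factor: -1(x + 7)(x - 2) = 0.
So x = -7 or x = 2.

x = -7 or x = 2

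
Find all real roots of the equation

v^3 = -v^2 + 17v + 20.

v = -4 or v = -1.1926 or v = 4.1926

Rearrange: v^3 + v^2 - 17v - 20 = 0.
Possible rational roots are divisors of -20. Testing v = -4 gives 0, so (v + 4) is a factor.
Divide: v^3 + v^2 - 17v - 20 = (v + 4)(v^2 - 3v - 5).
Apply the quadratic formula to v^2 - 3v - 5 = 0: v = (3 +/- sqrt(29))/2, i.e. v ~= 4.1926 or v ~= -1.1926.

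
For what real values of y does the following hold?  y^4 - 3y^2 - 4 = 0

Let u = y^2. The equation becomes u^2 - 3u - 4 = 0.
Factor: (u - 4)(u + 1) = 0, so u = 4 or u = -1.
y^2 = 4 gives y = +/-2.
y^2 = -1 < 0 has no real solution.

y = -2 or y = 2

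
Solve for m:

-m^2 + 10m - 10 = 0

Discriminant: (10)^2 - 4*(-1)*(-10) = 60.
Quadratic formula: m = (-10 +/- sqrt(60)) / (-2).
So m = 5 - sqrt(15) ~= 1.127 or m = sqrt(15) + 5 ~= 8.873.

m = 1.127 or m = 8.873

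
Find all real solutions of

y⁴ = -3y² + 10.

Let u = y². The equation becomes u² + 3u - 10 = 0.
Factor: (u + 5)(u - 2) = 0, so u = -5 or u = 2.
y² = -5 < 0 has no real solution.
y² = 2 gives y = ±√(2) ≈ ±1.4142.

y = -1.4142 or y = 1.4142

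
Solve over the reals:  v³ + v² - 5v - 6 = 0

Possible rational roots are divisors of -6. Testing v = -2 gives 0, so (v + 2) is a factor.
Divide: v³ + v² - 5v - 6 = (v + 2)(v² - v - 3).
Apply the quadratic formula to v² - v - 3 = 0: v = (1 ± √13)/2, i.e. v ≈ 2.3028 or v ≈ -1.3028.

v = -2 or v = -1.3028 or v = 2.3028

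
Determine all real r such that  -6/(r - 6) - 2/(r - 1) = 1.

Multiply both sides by (r - 6)(r - 1):
-6(r - 1) - 2(r - 6) = (r - 6)(r - 1).
Expand and collect terms: r^2 + r - 12 = 0.
Factor or apply the quadratic formula: r = 3 or r = -4.
Neither value makes a denominator zero (r != 6, r != 1), so both are valid.

r = -4 or r = 3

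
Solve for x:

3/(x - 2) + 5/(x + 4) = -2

Multiply both sides by (x - 2)(x + 4):
3(x + 4) + 5(x - 2) = -2(x - 2)(x + 4).
Expand and collect terms: -2x^2 - 12x + 14 = 0.
Factor or apply the quadratic formula: x = -7 or x = 1.
Neither value makes a denominator zero (x != 2, x != -4), so both are valid.

x = -7 or x = 1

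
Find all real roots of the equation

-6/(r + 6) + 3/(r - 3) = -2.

Multiply both sides by (r + 6)(r - 3):
-6(r - 3) + 3(r + 6) = -2(r + 6)(r - 3).
Expand and collect terms: -2r² - 3r = 0.
Factor or apply the quadratic formula: r = -1.5 or r = 0.
Neither value makes a denominator zero (r ≠ -6, r ≠ 3), so both are valid.

r = -1.5 or r = 0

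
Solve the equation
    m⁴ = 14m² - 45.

m = -3 or m = -2.2361 or m = 2.2361 or m = 3

Let u = m². The equation becomes u² - 14u + 45 = 0.
Factor: (u - 9)(u - 5) = 0, so u = 9 or u = 5.
m² = 9 gives m = ±3.
m² = 5 gives m = ±√(5) ≈ ±2.2361.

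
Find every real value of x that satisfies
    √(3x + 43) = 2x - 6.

x = 7

Square both sides: 3x + 43 = (2x - 6)².
Expand and rearrange: 4x² - 27x - 7 = 0.
Solving gives x = 7 or x = -0.25.
Check each candidate in the original equation:
  x = 7: √(64) = 8, while 2x - 6 = 8 — valid.
  x = -0.25: √(42.25) = 6.5, while 2x - 6 = -6.5 — extraneous.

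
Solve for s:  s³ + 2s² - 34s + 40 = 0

Possible rational roots are divisors of 40. Testing s = 4 gives 0, so (s - 4) is a factor.
Divide: s³ + 2s² - 34s + 40 = (s - 4)(s² + 6s - 10).
Apply the quadratic formula to s² + 6s - 10 = 0: s = (-6 ± √76)/2, i.e. s ≈ 1.3589 or s ≈ -7.3589.

s = -7.3589 or s = 1.3589 or s = 4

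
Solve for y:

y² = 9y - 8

y = 1 or y = 8

Bring every term to one side: y² - 9y + 8 = 0.
Factor: (y - 1)(y - 8) = 0.
So y = 1 or y = 8.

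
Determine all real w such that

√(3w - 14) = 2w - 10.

Square both sides: 3w - 14 = (2w - 10)².
Expand and rearrange: 4w² - 43w + 114 = 0.
Solving gives w = 6 or w = 4.75.
Check each candidate in the original equation:
  w = 6: √(4) = 2, while 2w - 10 = 2 — valid.
  w = 4.75: √(0.25) = 0.5, while 2w - 10 = -0.5 — extraneous.

w = 6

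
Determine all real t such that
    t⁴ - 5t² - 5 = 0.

t = -2.4195 or t = 2.4195

Let u = t². The equation becomes u² - 5u - 5 = 0.
By the quadratic formula, u = 5/2 + 3·√(5)/2 or u = 5/2 - 3·√(5)/2.
t² = 5/2 + 3·√(5)/2 gives t = ±√(5/2 + 3·√(5)/2) ≈ ±2.4195.
t² = 5/2 - 3·√(5)/2 < 0 has no real solution.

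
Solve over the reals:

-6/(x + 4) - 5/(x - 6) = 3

Multiply both sides by (x + 4)(x - 6):
-6(x - 6) - 5(x + 4) = 3(x + 4)(x - 6).
Expand and collect terms: 3x² + 5x - 88 = 0.
By the quadratic formula, x = (-5 ± √1081) / 6, so x ≈ 4.6464 or x ≈ -6.3131.
Neither value makes a denominator zero (x ≠ -4, x ≠ 6), so both are valid.

x = -6.3131 or x = 4.6464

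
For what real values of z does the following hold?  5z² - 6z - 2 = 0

Discriminant: (-6)² − 4·5·(-2) = 76.
Quadratic formula: z = (6 ± √76) / 10.
So z = 3/5 + √(19)/5 ≈ 1.4718 or z = 3/5 - √(19)/5 ≈ -0.2718.

z = -0.2718 or z = 1.4718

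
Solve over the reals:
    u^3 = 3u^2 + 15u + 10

Rearrange: u^3 - 3u^2 - 15u - 10 = 0.
Possible rational roots are divisors of -10. Testing u = -2 gives 0, so (u + 2) is a factor.
Divide: u^3 - 3u^2 - 15u - 10 = (u + 2)(u^2 - 5u - 5).
Apply the quadratic formula to u^2 - 5u - 5 = 0: u = (5 +/- sqrt(45))/2, i.e. u ~= 5.8541 or u ~= -0.8541.

u = -2 or u = -0.8541 or u = 5.8541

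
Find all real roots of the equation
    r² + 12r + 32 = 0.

Factor: (r + 4)(r + 8) = 0.
So r = -4 or r = -8.

r = -8 or r = -4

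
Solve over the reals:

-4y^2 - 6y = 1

Rearrange to standard form: -4y^2 - 6y - 1 = 0.
Discriminant: (-6)^2 - 4*(-4)*(-1) = 20.
Quadratic formula: y = (6 +/- sqrt(20)) / (-8).
So y = -3/4 - sqrt(5)/4 ~= -1.309 or y = -3/4 + sqrt(5)/4 ~= -0.191.

y = -1.309 or y = -0.191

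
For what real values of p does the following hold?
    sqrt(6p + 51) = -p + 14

Square both sides: 6p + 51 = (-p + 14)^2.
Expand and rearrange: p^2 - 34p + 145 = 0.
Solving gives p = 29 or p = 5.
Check each candidate in the original equation:
  p = 29: sqrt(225) = 15, while -p + 14 = -15 — extraneous.
  p = 5: sqrt(81) = 9, while -p + 14 = 9 — valid.

p = 5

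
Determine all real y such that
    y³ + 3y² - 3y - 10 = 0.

Possible rational roots are divisors of -10. Testing y = -2 gives 0, so (y + 2) is a factor.
Divide: y³ + 3y² - 3y - 10 = (y + 2)(y² + y - 5).
Apply the quadratic formula to y² + y - 5 = 0: y = (-1 ± √21)/2, i.e. y ≈ 1.7913 or y ≈ -2.7913.

y = -2.7913 or y = -2 or y = 1.7913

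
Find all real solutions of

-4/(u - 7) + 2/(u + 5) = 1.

Multiply both sides by (u - 7)(u + 5):
-4(u + 5) + 2(u - 7) = (u - 7)(u + 5).
Expand and collect terms: u² - 1 = 0.
Factor or apply the quadratic formula: u = 1 or u = -1.
Neither value makes a denominator zero (u ≠ 7, u ≠ -5), so both are valid.

u = -1 or u = 1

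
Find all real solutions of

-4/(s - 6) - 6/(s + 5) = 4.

Multiply both sides by (s - 6)(s + 5):
-4(s + 5) - 6(s - 6) = 4(s - 6)(s + 5).
Expand and collect terms: 4s² + 6s - 136 = 0.
By the quadratic formula, s = (-6 ± √2212) / 8, so s ≈ 5.129 or s ≈ -6.629.
Neither value makes a denominator zero (s ≠ 6, s ≠ -5), so both are valid.

s = -6.629 or s = 5.129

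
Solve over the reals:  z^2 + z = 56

z = -8 or z = 7

Bring every term to one side: z^2 + z - 56 = 0.
Factor: (z - 7)(z + 8) = 0.
So z = 7 or z = -8.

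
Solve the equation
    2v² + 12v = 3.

v = -6.2404 or v = 0.2404

Rearrange to standard form: 2v² + 12v - 3 = 0.
Discriminant: (12)² − 4·2·(-3) = 168.
Quadratic formula: v = (-12 ± √168) / 4.
So v = -3 + √(42)/2 ≈ 0.2404 or v = -√(42)/2 - 3 ≈ -6.2404.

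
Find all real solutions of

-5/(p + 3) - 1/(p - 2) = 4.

Multiply both sides by (p + 3)(p - 2):
-5(p - 2) - (p + 3) = 4(p + 3)(p - 2).
Expand and collect terms: 4p^2 + 10p - 31 = 0.
By the quadratic formula, p = (-10 +/- sqrt(596)) / 8, so p ~= 1.8016 or p ~= -4.3016.
Neither value makes a denominator zero (p != -3, p != 2), so both are valid.

p = -4.3016 or p = 1.8016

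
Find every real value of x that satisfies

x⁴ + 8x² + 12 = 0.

No real solutions.

Let u = x². The equation becomes u² + 8u + 12 = 0.
Factor: (u + 6)(u + 2) = 0, so u = -6 or u = -2.
x² = -6 < 0 has no real solution.
x² = -2 < 0 has no real solution.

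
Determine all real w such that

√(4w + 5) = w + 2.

w = -1 or w = 1

Square both sides: 4w + 5 = (w + 2)².
Expand and rearrange: w² - 1 = 0.
Solving gives w = 1 or w = -1.
Check each candidate in the original equation:
  w = 1: √(9) = 3, while w + 2 = 3 — valid.
  w = -1: √(1) = 1, while w + 2 = 1 — valid.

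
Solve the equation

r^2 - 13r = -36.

r = 4 or r = 9

Bring every term to one side: r^2 - 13r + 36 = 0.
Factor: (r - 9)(r - 4) = 0.
So r = 9 or r = 4.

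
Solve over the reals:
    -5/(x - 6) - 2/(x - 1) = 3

Multiply both sides by (x - 6)(x - 1):
-5(x - 1) - 2(x - 6) = 3(x - 6)(x - 1).
Expand and collect terms: 3x² - 14x + 1 = 0.
By the quadratic formula, x = (14 ± √184) / 6, so x ≈ 4.5941 or x ≈ 0.0726.
Neither value makes a denominator zero (x ≠ 6, x ≠ 1), so both are valid.

x = 0.0726 or x = 4.5941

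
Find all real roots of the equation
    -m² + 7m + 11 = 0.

Discriminant: (7)² − 4·(-1)·11 = 93.
Quadratic formula: m = (-7 ± √93) / (-2).
So m = 7/2 - √(93)/2 ≈ -1.3218 or m = 7/2 + √(93)/2 ≈ 8.3218.

m = -1.3218 or m = 8.3218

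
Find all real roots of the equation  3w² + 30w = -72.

Bring every term to one side: 3w² + 30w + 72 = 0.
Factor: 3(w + 6)(w + 4) = 0.
So w = -6 or w = -4.

w = -6 or w = -4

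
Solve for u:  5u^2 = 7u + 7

Rearrange to standard form: 5u^2 - 7u - 7 = 0.
Discriminant: (-7)^2 - 4*5*(-7) = 189.
Quadratic formula: u = (7 +/- sqrt(189)) / 10.
So u = 7/10 + 3*sqrt(21)/10 ~= 2.0748 or u = 7/10 - 3*sqrt(21)/10 ~= -0.6748.

u = -0.6748 or u = 2.0748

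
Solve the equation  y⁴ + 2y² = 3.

Let u = y². The equation becomes u² + 2u - 3 = 0.
Factor: (u + 3)(u - 1) = 0, so u = -3 or u = 1.
y² = -3 < 0 has no real solution.
y² = 1 gives y = ±1.

y = -1 or y = 1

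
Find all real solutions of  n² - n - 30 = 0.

Factor: (n - 6)(n + 5) = 0.
So n = 6 or n = -5.

n = -5 or n = 6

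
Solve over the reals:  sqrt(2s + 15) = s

s = 5

Square both sides: 2s + 15 = (s)^2.
Expand and rearrange: s^2 - 2s - 15 = 0.
Solving gives s = 5 or s = -3.
Check each candidate in the original equation:
  s = 5: sqrt(25) = 5, while s = 5 — valid.
  s = -3: sqrt(9) = 3, while s = -3 — extraneous.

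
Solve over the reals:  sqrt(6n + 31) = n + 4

n = 3

Square both sides: 6n + 31 = (n + 4)^2.
Expand and rearrange: n^2 + 2n - 15 = 0.
Solving gives n = 3 or n = -5.
Check each candidate in the original equation:
  n = 3: sqrt(49) = 7, while n + 4 = 7 — valid.
  n = -5: sqrt(1) = 1, while n + 4 = -1 — extraneous.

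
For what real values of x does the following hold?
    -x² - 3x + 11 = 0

Discriminant: (-3)² − 4·(-1)·11 = 53.
Quadratic formula: x = (3 ± √53) / (-2).
So x = -√(53)/2 - 3/2 ≈ -5.1401 or x = -3/2 + √(53)/2 ≈ 2.1401.

x = -5.1401 or x = 2.1401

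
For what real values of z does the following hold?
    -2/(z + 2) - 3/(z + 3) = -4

z = -2.5931 or z = -1.1569

Multiply both sides by (z + 2)(z + 3):
-2(z + 3) - 3(z + 2) = -4(z + 2)(z + 3).
Expand and collect terms: -4z² - 15z - 12 = 0.
By the quadratic formula, z = (15 ± √33) / -8, so z ≈ -2.5931 or z ≈ -1.1569.
Neither value makes a denominator zero (z ≠ -2, z ≠ -3), so both are valid.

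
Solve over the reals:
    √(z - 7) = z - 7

z = 7 or z = 8

Square both sides: z - 7 = (z - 7)².
Expand and rearrange: z² - 15z + 56 = 0.
Solving gives z = 8 or z = 7.
Check each candidate in the original equation:
  z = 8: √(1) = 1, while z - 7 = 1 — valid.
  z = 7: √(0) = 0, while z - 7 = 0 — valid.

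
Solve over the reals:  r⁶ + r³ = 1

Let u = r³. The equation becomes u² + u - 1 = 0.
By the quadratic formula, u = -1/2 + √(5)/2 or u = -√(5)/2 - 1/2.
r³ = -1/2 + √(5)/2 gives r = ∛(-1/2 + √(5)/2) ≈ 0.8518.
r³ = -√(5)/2 - 1/2 gives r = -∛(1/2 + √(5)/2) ≈ -1.174.

r = -1.174 or r = 0.8518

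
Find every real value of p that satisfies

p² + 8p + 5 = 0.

p = -7.3166 or p = -0.6834

Discriminant: (8)² − 4·1·5 = 44.
Quadratic formula: p = (-8 ± √44) / 2.
So p = -4 + √(11) ≈ -0.6834 or p = -4 - √(11) ≈ -7.3166.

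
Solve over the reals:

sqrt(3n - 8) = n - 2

n = 3 or n = 4

Square both sides: 3n - 8 = (n - 2)^2.
Expand and rearrange: n^2 - 7n + 12 = 0.
Solving gives n = 4 or n = 3.
Check each candidate in the original equation:
  n = 4: sqrt(4) = 2, while n - 2 = 2 — valid.
  n = 3: sqrt(1) = 1, while n - 2 = 1 — valid.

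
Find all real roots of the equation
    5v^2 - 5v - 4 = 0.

Discriminant: (-5)^2 - 4*5*(-4) = 105.
Quadratic formula: v = (5 +/- sqrt(105)) / 10.
So v = 1/2 + sqrt(105)/10 ~= 1.5247 or v = 1/2 - sqrt(105)/10 ~= -0.5247.

v = -0.5247 or v = 1.5247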